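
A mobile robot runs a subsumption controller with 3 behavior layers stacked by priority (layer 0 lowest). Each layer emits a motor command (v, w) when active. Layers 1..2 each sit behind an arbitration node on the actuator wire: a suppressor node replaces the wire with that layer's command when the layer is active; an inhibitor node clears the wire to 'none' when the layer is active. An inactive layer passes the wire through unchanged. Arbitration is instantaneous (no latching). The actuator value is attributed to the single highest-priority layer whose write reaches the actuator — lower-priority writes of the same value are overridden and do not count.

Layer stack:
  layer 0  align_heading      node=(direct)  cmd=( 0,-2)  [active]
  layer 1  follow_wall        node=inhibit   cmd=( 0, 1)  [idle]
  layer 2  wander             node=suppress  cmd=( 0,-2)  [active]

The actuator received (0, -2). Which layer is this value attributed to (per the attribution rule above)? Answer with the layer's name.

wander

[0] align_heading on; wire := (0, -2)
[1] follow_wall off; pass (0, -2)
[2] wander on (suppress); wire := (0, -2)
output (0, -2)
last writer: layer 2 = wander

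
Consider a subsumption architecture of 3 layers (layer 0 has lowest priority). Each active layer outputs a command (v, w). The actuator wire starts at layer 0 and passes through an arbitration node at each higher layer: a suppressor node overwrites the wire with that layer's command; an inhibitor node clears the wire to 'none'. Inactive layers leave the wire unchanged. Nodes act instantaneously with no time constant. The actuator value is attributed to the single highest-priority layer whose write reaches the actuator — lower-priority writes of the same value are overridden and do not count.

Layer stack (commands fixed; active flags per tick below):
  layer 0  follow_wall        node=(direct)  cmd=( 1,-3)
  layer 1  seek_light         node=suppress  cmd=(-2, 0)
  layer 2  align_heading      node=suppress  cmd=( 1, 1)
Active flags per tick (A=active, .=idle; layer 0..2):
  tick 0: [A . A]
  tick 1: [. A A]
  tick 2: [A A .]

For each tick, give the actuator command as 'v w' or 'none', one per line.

tick 0:
  L0 follow_wall: active, feeds wire = (1, -3)
  L1 seek_light: idle → wire stays (1, -3)
  L2 align_heading: active, suppressor → wire = (1, 1)
  actuator = (1, 1)
tick 1:
  L0 follow_wall: idle → wire = none
  L1 seek_light: active, suppressor → wire = (-2, 0)
  L2 align_heading: active, suppressor → wire = (1, 1)
  actuator = (1, 1)
tick 2:
  L0 follow_wall: active, feeds wire = (1, -3)
  L1 seek_light: active, suppressor → wire = (-2, 0)
  L2 align_heading: idle → wire stays (-2, 0)
  actuator = (-2, 0)

1 1
1 1
-2 0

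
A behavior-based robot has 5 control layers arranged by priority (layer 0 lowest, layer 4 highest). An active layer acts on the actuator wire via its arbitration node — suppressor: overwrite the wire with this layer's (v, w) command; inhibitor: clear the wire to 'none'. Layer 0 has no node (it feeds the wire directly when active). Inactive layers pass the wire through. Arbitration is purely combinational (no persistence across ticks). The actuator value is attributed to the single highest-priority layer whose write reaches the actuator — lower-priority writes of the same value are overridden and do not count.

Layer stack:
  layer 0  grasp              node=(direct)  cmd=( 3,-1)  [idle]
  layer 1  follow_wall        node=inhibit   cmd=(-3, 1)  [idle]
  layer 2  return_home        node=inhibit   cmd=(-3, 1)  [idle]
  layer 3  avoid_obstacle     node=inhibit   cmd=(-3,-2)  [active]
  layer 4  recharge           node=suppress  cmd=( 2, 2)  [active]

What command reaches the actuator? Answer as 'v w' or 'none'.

2 2

[0] grasp off; wire := none
[1] follow_wall off; pass none
[2] return_home off; pass none
[3] avoid_obstacle on (inhibit); wire := none
[4] recharge on (suppress); wire := (2, 2)
output (2, 2)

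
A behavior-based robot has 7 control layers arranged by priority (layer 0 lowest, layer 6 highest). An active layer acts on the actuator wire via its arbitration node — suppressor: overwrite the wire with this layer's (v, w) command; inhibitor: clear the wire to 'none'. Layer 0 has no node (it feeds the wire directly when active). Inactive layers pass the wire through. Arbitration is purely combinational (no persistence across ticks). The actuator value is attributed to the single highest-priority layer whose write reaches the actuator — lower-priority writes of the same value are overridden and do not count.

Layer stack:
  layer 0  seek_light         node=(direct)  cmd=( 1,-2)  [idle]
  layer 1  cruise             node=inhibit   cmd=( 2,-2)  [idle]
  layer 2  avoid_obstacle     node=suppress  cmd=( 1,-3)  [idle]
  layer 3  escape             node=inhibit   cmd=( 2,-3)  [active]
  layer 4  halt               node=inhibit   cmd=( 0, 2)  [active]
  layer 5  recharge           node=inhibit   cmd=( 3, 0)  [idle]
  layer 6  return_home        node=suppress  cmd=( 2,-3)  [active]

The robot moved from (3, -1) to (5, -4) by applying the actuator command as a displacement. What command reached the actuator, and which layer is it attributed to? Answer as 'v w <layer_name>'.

displacement = (5, -4) − (3, -1) = (2, -3)
[0] seek_light off; wire := none
[1] cruise off; pass none
[2] avoid_obstacle off; pass none
[3] escape on (inhibit); wire := none
[4] halt on (inhibit); wire := none
[5] recharge off; pass none
[6] return_home on (suppress); wire := (2, -3)
output (2, -3) — from layer 6 (return_home)

2 -3 return_home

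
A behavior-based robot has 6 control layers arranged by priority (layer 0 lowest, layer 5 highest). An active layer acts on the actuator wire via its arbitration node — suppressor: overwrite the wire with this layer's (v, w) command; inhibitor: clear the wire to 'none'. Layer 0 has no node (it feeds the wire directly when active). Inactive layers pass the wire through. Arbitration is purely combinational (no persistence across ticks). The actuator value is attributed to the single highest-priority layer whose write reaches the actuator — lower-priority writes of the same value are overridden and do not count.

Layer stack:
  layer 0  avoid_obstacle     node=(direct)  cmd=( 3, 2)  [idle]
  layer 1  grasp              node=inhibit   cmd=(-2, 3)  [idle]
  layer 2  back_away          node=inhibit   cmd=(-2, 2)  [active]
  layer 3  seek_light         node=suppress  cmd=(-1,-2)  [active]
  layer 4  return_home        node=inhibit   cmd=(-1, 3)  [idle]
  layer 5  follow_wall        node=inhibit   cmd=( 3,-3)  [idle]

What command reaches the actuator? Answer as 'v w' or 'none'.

[0] avoid_obstacle off; wire := none
[1] grasp off; pass none
[2] back_away on (inhibit); wire := none
[3] seek_light on (suppress); wire := (-1, -2)
[4] return_home off; pass (-1, -2)
[5] follow_wall off; pass (-1, -2)
output (-1, -2)

-1 -2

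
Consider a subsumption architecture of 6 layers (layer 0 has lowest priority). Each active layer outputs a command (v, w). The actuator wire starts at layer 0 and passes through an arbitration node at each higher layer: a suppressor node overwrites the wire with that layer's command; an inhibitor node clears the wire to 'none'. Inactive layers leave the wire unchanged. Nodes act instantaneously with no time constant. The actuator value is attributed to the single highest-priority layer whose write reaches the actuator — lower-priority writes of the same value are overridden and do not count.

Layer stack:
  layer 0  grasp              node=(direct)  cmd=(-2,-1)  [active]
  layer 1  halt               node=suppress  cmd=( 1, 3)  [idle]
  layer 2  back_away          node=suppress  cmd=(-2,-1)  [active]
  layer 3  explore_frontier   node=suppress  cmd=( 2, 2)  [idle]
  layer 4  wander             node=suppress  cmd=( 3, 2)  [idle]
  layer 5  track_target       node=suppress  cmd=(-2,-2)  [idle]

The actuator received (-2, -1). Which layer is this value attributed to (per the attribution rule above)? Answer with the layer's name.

layer 0 (grasp) active — direct: (-2, -1)
layer 1 (halt) idle — unchanged: (-2, -1)
layer 2 (back_away) active — suppresses: (-2, -1)
layer 3 (explore_frontier) idle — unchanged: (-2, -1)
layer 4 (wander) idle — unchanged: (-2, -1)
layer 5 (track_target) idle — unchanged: (-2, -1)
→ actuator (-2, -1)
last writer: layer 2 = back_away

back_away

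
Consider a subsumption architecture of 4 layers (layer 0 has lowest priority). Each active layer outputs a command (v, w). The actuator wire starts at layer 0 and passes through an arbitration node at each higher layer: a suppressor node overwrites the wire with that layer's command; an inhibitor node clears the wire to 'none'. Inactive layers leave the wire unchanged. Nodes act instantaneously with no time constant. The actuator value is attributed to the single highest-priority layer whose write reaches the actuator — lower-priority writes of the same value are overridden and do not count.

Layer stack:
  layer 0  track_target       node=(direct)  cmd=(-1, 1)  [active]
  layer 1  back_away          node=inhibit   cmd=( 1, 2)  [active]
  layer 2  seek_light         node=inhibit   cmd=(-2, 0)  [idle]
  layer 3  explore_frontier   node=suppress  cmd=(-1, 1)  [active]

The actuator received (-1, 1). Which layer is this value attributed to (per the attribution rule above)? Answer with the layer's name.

explore_frontier

L0 track_target: active, feeds wire = (-1, 1)
L1 back_away: active, inhibitor → wire = none
L2 seek_light: idle → wire stays none
L3 explore_frontier: active, suppressor → wire = (-1, 1)
actuator = (-1, 1)
last writer: layer 3 = explore_frontier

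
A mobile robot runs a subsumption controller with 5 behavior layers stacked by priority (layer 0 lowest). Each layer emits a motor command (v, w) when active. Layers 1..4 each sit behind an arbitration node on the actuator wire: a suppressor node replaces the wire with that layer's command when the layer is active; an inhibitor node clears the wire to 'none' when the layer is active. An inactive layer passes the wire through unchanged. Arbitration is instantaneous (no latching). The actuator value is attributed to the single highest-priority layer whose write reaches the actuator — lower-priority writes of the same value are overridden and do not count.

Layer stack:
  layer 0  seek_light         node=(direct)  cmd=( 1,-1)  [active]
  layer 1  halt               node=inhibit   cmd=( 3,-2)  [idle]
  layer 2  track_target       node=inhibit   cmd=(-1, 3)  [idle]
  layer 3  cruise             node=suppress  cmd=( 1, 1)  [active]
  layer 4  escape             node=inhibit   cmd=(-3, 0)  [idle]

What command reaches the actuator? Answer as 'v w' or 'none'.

1 1

layer 0 (seek_light) active — direct: (1, -1)
layer 1 (halt) idle — unchanged: (1, -1)
layer 2 (track_target) idle — unchanged: (1, -1)
layer 3 (cruise) active — suppresses: (1, 1)
layer 4 (escape) idle — unchanged: (1, 1)
→ actuator (1, 1)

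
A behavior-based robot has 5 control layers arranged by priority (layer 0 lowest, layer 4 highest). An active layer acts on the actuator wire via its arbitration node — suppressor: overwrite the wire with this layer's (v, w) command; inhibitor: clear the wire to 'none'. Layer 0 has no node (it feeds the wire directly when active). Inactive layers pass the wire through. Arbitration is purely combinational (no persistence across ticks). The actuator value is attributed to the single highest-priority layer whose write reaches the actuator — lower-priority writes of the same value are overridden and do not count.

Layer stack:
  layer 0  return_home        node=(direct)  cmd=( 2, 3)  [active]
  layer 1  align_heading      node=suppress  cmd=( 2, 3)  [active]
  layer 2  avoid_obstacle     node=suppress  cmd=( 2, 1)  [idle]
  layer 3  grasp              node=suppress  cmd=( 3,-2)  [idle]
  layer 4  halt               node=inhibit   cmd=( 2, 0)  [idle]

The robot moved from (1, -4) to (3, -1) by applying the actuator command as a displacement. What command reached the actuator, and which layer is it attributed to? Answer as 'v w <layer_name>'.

2 3 align_heading

displacement = (3, -1) − (1, -4) = (2, 3)
[0] return_home on; wire := (2, 3)
[1] align_heading on (suppress); wire := (2, 3)
[2] avoid_obstacle off; pass (2, 3)
[3] grasp off; pass (2, 3)
[4] halt off; pass (2, 3)
output (2, 3) — from layer 1 (align_heading)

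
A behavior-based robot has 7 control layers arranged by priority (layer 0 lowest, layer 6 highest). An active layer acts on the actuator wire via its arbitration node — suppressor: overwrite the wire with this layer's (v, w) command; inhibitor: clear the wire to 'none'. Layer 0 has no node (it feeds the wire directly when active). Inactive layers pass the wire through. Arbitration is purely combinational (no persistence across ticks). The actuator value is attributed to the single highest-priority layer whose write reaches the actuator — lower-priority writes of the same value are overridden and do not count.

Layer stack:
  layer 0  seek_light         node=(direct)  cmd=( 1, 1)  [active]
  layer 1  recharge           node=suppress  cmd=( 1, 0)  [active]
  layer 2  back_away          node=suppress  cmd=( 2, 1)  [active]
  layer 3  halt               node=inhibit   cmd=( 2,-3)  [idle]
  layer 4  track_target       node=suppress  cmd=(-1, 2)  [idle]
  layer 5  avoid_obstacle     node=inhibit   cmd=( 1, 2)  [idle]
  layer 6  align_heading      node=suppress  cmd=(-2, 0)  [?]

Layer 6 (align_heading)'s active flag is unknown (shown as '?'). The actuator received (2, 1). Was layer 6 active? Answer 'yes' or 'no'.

If layer 6 is active=yes:
  actuator would be (-2, 0)
If layer 6 is active=no:
  actuator would be (2, 1)
Observed (2, 1), so layer 6 was idle.

no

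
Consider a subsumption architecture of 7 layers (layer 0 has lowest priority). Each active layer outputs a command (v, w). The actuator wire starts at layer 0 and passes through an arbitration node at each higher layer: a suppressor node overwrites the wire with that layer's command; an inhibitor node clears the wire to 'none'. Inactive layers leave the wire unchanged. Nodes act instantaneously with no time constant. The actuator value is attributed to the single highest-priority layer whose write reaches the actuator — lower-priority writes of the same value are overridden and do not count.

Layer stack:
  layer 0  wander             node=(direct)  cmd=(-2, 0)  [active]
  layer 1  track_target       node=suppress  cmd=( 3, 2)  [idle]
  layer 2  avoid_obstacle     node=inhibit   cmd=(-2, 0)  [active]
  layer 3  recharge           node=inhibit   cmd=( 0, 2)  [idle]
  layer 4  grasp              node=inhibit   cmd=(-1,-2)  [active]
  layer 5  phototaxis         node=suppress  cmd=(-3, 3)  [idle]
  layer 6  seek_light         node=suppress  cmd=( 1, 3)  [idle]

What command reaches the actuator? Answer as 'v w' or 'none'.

none

L0 wander: active, feeds wire = (-2, 0)
L1 track_target: idle → wire stays (-2, 0)
L2 avoid_obstacle: active, inhibitor → wire = none
L3 recharge: idle → wire stays none
L4 grasp: active, inhibitor → wire = none
L5 phototaxis: idle → wire stays none
L6 seek_light: idle → wire stays none
actuator = none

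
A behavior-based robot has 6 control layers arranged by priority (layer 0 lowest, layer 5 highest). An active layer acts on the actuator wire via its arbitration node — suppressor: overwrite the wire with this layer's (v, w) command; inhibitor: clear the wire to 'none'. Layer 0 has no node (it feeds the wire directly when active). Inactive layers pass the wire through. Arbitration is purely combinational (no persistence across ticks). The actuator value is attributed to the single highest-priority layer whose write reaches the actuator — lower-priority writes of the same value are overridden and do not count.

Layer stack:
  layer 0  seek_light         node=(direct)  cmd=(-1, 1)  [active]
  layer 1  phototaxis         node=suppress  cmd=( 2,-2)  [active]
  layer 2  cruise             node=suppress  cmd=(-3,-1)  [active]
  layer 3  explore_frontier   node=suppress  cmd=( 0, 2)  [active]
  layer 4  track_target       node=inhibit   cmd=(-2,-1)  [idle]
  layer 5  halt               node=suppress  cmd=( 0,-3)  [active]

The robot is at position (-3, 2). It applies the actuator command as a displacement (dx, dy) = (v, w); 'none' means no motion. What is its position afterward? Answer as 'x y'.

-3 -1

[0] seek_light on; wire := (-1, 1)
[1] phototaxis on (suppress); wire := (2, -2)
[2] cruise on (suppress); wire := (-3, -1)
[3] explore_frontier on (suppress); wire := (0, 2)
[4] track_target off; pass (0, 2)
[5] halt on (suppress); wire := (0, -3)
output (0, -3)
position: (-3, 2) + (0, -3) = (-3, -1)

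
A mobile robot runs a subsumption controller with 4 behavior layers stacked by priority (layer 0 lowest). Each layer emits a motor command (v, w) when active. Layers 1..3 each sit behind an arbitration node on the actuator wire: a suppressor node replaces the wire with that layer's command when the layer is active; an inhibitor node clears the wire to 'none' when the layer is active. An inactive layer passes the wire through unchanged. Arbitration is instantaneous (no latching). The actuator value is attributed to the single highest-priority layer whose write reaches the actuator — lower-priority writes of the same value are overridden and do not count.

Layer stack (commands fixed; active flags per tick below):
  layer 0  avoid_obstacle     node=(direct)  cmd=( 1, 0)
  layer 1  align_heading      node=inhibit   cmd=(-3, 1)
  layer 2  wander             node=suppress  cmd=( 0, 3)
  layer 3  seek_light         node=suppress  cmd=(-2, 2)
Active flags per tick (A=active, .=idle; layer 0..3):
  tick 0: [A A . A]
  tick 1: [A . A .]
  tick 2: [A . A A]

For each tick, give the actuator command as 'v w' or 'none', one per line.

tick 0:
  layer 0 (avoid_obstacle) active — direct: (1, 0)
  layer 1 (align_heading) active — inhibits: none
  layer 2 (wander) idle — unchanged: none
  layer 3 (seek_light) active — suppresses: (-2, 2)
  → actuator (-2, 2)
tick 1:
  layer 0 (avoid_obstacle) active — direct: (1, 0)
  layer 1 (align_heading) idle — unchanged: (1, 0)
  layer 2 (wander) active — suppresses: (0, 3)
  layer 3 (seek_light) idle — unchanged: (0, 3)
  → actuator (0, 3)
tick 2:
  layer 0 (avoid_obstacle) active — direct: (1, 0)
  layer 1 (align_heading) idle — unchanged: (1, 0)
  layer 2 (wander) active — suppresses: (0, 3)
  layer 3 (seek_light) active — suppresses: (-2, 2)
  → actuator (-2, 2)

-2 2
0 3
-2 2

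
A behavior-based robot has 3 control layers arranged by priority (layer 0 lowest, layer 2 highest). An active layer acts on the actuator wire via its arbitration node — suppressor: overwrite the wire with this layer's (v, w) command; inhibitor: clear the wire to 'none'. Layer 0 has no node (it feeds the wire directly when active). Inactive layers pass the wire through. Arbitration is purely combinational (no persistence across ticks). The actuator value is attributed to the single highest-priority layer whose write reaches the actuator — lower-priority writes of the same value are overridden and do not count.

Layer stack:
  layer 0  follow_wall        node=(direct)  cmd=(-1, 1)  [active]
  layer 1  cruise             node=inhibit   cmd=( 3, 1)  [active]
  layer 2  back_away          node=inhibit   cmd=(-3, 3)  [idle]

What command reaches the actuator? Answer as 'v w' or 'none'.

none

layer 0 (follow_wall) active — direct: (-1, 1)
layer 1 (cruise) active — inhibits: none
layer 2 (back_away) idle — unchanged: none
→ actuator none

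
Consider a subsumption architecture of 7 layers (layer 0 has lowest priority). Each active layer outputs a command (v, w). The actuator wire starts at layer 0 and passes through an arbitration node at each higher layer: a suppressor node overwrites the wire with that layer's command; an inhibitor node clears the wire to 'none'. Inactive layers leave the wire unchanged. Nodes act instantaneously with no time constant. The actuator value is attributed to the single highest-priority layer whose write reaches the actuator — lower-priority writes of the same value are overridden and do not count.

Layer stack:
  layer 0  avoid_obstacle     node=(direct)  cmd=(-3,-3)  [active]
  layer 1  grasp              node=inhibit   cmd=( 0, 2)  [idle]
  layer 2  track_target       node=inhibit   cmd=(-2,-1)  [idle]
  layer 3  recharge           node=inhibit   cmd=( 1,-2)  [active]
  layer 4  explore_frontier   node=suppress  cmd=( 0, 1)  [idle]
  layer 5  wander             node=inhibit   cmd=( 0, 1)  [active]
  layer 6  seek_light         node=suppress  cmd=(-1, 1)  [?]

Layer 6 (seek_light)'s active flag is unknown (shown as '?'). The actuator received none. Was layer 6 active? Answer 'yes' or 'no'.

no

If layer 6 is active=yes:
  actuator would be (-1, 1)
If layer 6 is active=no:
  actuator would be none
Observed none, so layer 6 was idle.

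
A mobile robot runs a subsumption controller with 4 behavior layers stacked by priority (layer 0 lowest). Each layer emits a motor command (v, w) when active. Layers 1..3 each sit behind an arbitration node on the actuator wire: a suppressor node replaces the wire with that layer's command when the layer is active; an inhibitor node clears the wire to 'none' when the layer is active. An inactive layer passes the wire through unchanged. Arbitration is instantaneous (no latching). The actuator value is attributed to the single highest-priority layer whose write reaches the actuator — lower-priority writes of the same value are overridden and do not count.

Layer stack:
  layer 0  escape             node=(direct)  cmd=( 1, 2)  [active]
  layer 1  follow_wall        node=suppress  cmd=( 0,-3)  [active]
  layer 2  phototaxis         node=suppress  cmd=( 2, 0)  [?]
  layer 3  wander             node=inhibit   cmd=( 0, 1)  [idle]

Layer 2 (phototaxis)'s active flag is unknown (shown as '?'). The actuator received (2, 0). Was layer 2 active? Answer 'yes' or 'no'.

If layer 2 is active=yes:
  actuator would be (2, 0)
If layer 2 is active=no:
  actuator would be (0, -3)
Observed (2, 0), so layer 2 was active.

yes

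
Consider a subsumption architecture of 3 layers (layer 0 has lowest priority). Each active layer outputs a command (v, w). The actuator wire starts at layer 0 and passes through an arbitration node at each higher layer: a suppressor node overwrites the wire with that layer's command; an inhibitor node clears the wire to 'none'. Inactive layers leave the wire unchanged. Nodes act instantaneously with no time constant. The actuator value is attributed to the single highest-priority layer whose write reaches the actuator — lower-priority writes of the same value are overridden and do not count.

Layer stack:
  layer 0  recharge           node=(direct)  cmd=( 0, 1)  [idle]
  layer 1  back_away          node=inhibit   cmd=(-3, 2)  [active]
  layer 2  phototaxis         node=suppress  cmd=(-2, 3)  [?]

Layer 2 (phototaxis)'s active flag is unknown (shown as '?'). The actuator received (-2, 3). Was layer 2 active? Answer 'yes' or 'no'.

yes

If layer 2 is active=yes:
  actuator would be (-2, 3)
If layer 2 is active=no:
  actuator would be none
Observed (-2, 3), so layer 2 was active.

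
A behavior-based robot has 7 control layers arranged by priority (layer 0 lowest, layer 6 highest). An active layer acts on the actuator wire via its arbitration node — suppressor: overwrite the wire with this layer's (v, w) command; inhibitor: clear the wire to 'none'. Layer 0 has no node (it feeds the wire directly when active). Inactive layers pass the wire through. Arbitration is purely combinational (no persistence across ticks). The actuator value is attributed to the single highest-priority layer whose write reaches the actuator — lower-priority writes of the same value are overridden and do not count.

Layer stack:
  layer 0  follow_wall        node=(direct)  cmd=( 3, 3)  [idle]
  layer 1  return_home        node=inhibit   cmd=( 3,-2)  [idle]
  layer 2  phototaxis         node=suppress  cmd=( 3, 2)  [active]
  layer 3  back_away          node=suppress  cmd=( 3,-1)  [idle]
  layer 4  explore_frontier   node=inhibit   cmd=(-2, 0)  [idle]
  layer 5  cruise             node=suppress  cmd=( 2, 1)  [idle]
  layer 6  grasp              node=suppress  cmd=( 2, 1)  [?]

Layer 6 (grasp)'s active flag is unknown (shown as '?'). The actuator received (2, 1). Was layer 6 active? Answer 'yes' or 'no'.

yes

If layer 6 is active=yes:
  actuator would be (2, 1)
If layer 6 is active=no:
  actuator would be (3, 2)
Observed (2, 1), so layer 6 was active.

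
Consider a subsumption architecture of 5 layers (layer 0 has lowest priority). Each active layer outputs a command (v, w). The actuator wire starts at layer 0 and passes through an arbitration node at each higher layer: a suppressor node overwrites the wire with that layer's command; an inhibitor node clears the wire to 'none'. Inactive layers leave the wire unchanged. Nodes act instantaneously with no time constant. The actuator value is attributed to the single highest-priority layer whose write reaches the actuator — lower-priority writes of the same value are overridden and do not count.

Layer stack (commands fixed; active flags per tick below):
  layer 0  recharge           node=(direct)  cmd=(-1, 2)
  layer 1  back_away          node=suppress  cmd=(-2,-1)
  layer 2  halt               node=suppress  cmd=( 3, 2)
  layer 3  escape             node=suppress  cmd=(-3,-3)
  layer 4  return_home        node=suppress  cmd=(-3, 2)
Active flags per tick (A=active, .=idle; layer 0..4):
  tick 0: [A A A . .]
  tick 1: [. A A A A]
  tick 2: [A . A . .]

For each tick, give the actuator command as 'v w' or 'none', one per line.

3 2
-3 2
3 2

tick 0:
  layer 0 (recharge) active — direct: (-1, 2)
  layer 1 (back_away) active — suppresses: (-2, -1)
  layer 2 (halt) active — suppresses: (3, 2)
  layer 3 (escape) idle — unchanged: (3, 2)
  layer 4 (return_home) idle — unchanged: (3, 2)
  → actuator (3, 2)
tick 1:
  layer 0 (recharge) idle — none
  layer 1 (back_away) active — suppresses: (-2, -1)
  layer 2 (halt) active — suppresses: (3, 2)
  layer 3 (escape) active — suppresses: (-3, -3)
  layer 4 (return_home) active — suppresses: (-3, 2)
  → actuator (-3, 2)
tick 2:
  layer 0 (recharge) active — direct: (-1, 2)
  layer 1 (back_away) idle — unchanged: (-1, 2)
  layer 2 (halt) active — suppresses: (3, 2)
  layer 3 (escape) idle — unchanged: (3, 2)
  layer 4 (return_home) idle — unchanged: (3, 2)
  → actuator (3, 2)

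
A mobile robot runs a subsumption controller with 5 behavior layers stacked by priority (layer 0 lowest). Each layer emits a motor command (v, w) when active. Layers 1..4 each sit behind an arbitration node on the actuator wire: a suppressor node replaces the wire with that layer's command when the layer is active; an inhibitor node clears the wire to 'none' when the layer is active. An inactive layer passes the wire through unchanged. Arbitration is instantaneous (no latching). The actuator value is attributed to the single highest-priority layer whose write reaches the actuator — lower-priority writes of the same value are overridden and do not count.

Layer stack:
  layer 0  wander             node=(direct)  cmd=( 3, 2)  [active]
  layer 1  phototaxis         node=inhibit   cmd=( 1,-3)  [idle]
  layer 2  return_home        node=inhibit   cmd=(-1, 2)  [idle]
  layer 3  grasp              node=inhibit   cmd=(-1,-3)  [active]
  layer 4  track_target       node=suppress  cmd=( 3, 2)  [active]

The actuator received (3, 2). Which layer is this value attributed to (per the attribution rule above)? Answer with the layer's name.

track_target

layer 0 (wander) active — direct: (3, 2)
layer 1 (phototaxis) idle — unchanged: (3, 2)
layer 2 (return_home) idle — unchanged: (3, 2)
layer 3 (grasp) active — inhibits: none
layer 4 (track_target) active — suppresses: (3, 2)
→ actuator (3, 2)
last writer: layer 4 = track_target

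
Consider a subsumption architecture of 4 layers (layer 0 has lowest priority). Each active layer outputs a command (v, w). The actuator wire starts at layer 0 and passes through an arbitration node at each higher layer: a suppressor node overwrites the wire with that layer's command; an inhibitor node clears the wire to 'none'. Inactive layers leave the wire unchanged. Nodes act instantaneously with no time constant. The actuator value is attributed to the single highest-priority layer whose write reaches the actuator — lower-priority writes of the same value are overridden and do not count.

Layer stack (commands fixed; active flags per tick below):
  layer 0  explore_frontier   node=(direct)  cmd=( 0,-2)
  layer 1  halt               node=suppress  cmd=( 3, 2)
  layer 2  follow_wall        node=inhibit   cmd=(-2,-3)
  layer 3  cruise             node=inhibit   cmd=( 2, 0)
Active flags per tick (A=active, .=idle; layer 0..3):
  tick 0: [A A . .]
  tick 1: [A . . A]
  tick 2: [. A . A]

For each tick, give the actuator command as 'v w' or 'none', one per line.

3 2
none
none

tick 0:
  L0 explore_frontier: active, feeds wire = (0, -2)
  L1 halt: active, suppressor → wire = (3, 2)
  L2 follow_wall: idle → wire stays (3, 2)
  L3 cruise: idle → wire stays (3, 2)
  actuator = (3, 2)
tick 1:
  L0 explore_frontier: active, feeds wire = (0, -2)
  L1 halt: idle → wire stays (0, -2)
  L2 follow_wall: idle → wire stays (0, -2)
  L3 cruise: active, inhibitor → wire = none
  actuator = none
tick 2:
  L0 explore_frontier: idle → wire = none
  L1 halt: active, suppressor → wire = (3, 2)
  L2 follow_wall: idle → wire stays (3, 2)
  L3 cruise: active, inhibitor → wire = none
  actuator = none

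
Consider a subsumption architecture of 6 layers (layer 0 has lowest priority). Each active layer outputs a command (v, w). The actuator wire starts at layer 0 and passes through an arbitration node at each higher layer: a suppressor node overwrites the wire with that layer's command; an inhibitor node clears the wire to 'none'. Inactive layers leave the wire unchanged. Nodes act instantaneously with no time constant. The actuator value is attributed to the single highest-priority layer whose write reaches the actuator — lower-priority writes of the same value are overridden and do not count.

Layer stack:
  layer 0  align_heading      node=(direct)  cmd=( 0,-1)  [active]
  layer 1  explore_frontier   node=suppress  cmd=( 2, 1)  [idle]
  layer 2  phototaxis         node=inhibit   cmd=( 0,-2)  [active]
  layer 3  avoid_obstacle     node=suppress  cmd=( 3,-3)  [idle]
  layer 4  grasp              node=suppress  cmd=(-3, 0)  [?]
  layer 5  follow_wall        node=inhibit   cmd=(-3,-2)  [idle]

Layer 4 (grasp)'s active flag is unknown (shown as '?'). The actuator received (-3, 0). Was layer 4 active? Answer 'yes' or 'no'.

yes

If layer 4 is active=yes:
  actuator would be (-3, 0)
If layer 4 is active=no:
  actuator would be none
Observed (-3, 0), so layer 4 was active.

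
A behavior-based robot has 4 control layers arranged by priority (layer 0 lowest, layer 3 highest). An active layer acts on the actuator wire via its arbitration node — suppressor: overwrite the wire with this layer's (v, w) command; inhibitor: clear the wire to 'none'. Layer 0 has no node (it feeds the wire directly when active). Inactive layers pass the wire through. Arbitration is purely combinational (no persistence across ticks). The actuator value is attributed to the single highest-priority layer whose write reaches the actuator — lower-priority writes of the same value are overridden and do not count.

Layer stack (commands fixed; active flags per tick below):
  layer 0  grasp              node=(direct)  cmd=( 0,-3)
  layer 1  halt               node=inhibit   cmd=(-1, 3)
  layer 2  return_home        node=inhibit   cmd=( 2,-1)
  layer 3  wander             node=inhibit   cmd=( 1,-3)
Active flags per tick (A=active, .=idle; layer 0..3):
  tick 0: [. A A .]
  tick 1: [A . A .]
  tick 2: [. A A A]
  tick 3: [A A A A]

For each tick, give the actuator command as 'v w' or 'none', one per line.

tick 0:
  L0 grasp: idle → wire = none
  L1 halt: active, inhibitor → wire = none
  L2 return_home: active, inhibitor → wire = none
  L3 wander: idle → wire stays none
  actuator = none
tick 1:
  L0 grasp: active, feeds wire = (0, -3)
  L1 halt: idle → wire stays (0, -3)
  L2 return_home: active, inhibitor → wire = none
  L3 wander: idle → wire stays none
  actuator = none
tick 2:
  L0 grasp: idle → wire = none
  L1 halt: active, inhibitor → wire = none
  L2 return_home: active, inhibitor → wire = none
  L3 wander: active, inhibitor → wire = none
  actuator = none
tick 3:
  L0 grasp: active, feeds wire = (0, -3)
  L1 halt: active, inhibitor → wire = none
  L2 return_home: active, inhibitor → wire = none
  L3 wander: active, inhibitor → wire = none
  actuator = none

none
none
none
none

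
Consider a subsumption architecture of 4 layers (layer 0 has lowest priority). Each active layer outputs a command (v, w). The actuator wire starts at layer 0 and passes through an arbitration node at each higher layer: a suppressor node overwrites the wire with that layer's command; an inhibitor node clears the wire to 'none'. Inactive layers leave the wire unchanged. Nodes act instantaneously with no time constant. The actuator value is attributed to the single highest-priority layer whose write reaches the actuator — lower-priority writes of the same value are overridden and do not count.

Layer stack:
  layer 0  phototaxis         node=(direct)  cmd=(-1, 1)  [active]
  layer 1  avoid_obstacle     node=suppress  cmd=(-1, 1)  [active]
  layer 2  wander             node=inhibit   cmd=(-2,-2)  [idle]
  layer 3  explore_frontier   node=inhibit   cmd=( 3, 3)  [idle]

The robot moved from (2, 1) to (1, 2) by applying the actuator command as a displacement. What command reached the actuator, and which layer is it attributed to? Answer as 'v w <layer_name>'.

-1 1 avoid_obstacle

displacement = (1, 2) − (2, 1) = (-1, 1)
[0] phototaxis on; wire := (-1, 1)
[1] avoid_obstacle on (suppress); wire := (-1, 1)
[2] wander off; pass (-1, 1)
[3] explore_frontier off; pass (-1, 1)
output (-1, 1) — from layer 1 (avoid_obstacle)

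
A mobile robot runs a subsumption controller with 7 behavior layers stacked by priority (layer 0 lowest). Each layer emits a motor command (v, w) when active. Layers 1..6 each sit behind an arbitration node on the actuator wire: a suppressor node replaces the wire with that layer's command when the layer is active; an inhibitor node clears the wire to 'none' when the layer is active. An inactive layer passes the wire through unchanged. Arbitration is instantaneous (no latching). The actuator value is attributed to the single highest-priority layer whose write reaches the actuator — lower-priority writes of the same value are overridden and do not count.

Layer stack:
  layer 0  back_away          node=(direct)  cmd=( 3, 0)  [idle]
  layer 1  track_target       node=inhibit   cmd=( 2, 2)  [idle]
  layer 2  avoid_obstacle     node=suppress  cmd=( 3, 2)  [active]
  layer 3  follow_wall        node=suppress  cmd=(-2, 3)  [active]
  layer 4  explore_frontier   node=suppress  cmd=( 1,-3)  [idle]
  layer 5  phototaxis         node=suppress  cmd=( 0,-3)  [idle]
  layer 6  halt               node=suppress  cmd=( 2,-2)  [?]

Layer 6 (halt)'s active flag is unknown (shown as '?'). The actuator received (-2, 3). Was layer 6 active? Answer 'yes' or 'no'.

no

If layer 6 is active=yes:
  actuator would be (2, -2)
If layer 6 is active=no:
  actuator would be (-2, 3)
Observed (-2, 3), so layer 6 was idle.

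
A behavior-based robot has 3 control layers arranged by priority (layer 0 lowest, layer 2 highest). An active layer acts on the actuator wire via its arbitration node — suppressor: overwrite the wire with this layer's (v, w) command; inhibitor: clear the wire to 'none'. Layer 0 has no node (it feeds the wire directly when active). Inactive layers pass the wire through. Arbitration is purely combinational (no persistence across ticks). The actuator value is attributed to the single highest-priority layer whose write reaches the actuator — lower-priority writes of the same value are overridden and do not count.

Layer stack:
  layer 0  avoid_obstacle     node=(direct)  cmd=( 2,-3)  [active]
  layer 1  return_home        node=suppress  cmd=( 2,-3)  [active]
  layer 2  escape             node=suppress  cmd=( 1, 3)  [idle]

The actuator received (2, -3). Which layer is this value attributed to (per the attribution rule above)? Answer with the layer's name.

return_home

layer 0 (avoid_obstacle) active — direct: (2, -3)
layer 1 (return_home) active — suppresses: (2, -3)
layer 2 (escape) idle — unchanged: (2, -3)
→ actuator (2, -3)
last writer: layer 1 = return_home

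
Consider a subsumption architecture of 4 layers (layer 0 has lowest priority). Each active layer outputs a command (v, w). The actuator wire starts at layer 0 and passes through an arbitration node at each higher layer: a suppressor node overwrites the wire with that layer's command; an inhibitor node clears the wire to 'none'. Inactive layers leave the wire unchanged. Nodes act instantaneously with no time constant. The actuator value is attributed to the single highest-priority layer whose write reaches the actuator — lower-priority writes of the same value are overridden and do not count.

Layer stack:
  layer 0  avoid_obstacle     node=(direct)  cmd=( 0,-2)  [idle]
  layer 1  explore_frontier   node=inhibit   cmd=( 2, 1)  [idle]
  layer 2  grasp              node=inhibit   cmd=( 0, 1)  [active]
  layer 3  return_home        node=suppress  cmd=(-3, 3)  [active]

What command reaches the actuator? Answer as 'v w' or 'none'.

-3 3

L0 avoid_obstacle: idle → wire = none
L1 explore_frontier: idle → wire stays none
L2 grasp: active, inhibitor → wire = none
L3 return_home: active, suppressor → wire = (-3, 3)
actuator = (-3, 3)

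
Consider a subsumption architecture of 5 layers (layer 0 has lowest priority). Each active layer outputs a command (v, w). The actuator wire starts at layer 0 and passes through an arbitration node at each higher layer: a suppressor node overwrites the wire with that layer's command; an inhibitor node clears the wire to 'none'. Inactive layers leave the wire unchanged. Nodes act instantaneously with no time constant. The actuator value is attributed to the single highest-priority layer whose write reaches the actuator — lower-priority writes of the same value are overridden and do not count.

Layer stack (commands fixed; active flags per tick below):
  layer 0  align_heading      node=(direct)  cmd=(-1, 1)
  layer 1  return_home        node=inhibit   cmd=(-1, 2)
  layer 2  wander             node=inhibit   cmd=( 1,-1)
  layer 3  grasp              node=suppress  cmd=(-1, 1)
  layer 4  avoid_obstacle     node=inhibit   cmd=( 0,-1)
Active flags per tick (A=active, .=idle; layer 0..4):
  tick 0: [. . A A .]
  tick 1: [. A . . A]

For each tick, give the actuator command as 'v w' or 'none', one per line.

-1 1
none

tick 0:
  layer 0 (align_heading) idle — none
  layer 1 (return_home) idle — unchanged: none
  layer 2 (wander) active — inhibits: none
  layer 3 (grasp) active — suppresses: (-1, 1)
  layer 4 (avoid_obstacle) idle — unchanged: (-1, 1)
  → actuator (-1, 1)
tick 1:
  layer 0 (align_heading) idle — none
  layer 1 (return_home) active — inhibits: none
  layer 2 (wander) idle — unchanged: none
  layer 3 (grasp) idle — unchanged: none
  layer 4 (avoid_obstacle) active — inhibits: none
  → actuator none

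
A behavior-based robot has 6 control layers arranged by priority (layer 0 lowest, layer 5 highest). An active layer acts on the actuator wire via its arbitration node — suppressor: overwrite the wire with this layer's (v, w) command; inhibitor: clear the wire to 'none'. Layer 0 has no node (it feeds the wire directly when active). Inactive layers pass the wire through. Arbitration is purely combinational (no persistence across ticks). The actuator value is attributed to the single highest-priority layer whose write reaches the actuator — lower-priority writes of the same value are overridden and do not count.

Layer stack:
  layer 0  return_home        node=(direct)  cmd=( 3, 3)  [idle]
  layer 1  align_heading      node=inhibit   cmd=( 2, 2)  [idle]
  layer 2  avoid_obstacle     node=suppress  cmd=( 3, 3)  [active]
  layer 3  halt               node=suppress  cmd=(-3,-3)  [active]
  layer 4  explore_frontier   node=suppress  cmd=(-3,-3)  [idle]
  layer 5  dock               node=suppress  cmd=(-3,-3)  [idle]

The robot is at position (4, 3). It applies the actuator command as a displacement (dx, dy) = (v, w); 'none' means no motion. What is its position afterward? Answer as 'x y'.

layer 0 (return_home) idle — none
layer 1 (align_heading) idle — unchanged: none
layer 2 (avoid_obstacle) active — suppresses: (3, 3)
layer 3 (halt) active — suppresses: (-3, -3)
layer 4 (explore_frontier) idle — unchanged: (-3, -3)
layer 5 (dock) idle — unchanged: (-3, -3)
→ actuator (-3, -3)
position: (4, 3) + (-3, -3) = (1, 0)

1 0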